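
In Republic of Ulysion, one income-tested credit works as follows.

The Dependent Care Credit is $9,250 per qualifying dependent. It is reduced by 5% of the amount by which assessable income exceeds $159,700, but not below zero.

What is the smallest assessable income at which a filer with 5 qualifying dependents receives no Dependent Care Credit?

Full credit = 5 × $9,250 = $46,250.
The credit falls by 5% of each dollar above $159,700, so it reaches zero when the excess is $46,250 / 5% = $925,000: income = $159,700 + $925,000 = $1,084,700.

$1,084,700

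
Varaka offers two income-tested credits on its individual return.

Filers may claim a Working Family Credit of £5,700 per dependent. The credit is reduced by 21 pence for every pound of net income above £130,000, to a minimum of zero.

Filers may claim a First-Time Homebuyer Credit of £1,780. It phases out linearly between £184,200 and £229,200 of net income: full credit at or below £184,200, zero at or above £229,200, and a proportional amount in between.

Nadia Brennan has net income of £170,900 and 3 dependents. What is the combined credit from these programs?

Working Family Credit: base = 3 × £5,700 = £17,100. 21% of the £40,900 excess over £130,000 is £8,589; credit = £17,100 − £8,589 = £8,511.
First-Time Homebuyer Credit: £170,900 is at or below the £184,200 threshold, so the full £1,780 applies.
Total: £8,511 + £1,780 = £10,291.

£10,291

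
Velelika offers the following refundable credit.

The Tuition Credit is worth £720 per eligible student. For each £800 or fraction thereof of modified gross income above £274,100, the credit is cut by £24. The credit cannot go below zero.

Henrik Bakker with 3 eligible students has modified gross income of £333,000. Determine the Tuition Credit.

£384

Tuition Credit: base = 3 × £720 = £2,160. income exceeds £274,100 by £58,900, which is 74 full-or-partial £800 increments; reduction = 74 × £24 = £1,776, leaving £384.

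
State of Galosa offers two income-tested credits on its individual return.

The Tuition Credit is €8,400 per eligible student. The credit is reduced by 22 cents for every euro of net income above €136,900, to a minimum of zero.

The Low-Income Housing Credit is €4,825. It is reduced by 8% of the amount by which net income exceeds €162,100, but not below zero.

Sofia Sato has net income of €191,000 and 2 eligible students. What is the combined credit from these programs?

€7,411

Tuition Credit: base = 2 × €8,400 = €16,800. 22% of the €54,100 excess over €136,900 is €11,902; credit = €16,800 − €11,902 = €4,898.
Low-Income Housing Credit: 8% of the €28,900 excess over €162,100 is €2,312; credit = €4,825 − €2,312 = €2,513.
Total: €4,898 + €2,513 = €7,411.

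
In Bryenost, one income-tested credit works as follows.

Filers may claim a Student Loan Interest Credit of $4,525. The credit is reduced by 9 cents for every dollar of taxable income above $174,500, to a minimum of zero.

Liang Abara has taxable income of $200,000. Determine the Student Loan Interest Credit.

$2,230

Student Loan Interest Credit: 9% of the $25,500 excess over $174,500 is $2,295; credit = $4,525 − $2,295 = $2,230.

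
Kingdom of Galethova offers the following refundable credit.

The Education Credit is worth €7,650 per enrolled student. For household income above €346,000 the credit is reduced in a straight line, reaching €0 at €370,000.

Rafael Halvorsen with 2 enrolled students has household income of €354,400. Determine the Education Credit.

Education Credit: base = 2 × €7,650 = €15,300. €354,400 is €8,400 into a €24,000 phase-out range, leaving 15,600/24,000 of the credit: €15,300 × 15,600/24,000 = €9,945.

€9,945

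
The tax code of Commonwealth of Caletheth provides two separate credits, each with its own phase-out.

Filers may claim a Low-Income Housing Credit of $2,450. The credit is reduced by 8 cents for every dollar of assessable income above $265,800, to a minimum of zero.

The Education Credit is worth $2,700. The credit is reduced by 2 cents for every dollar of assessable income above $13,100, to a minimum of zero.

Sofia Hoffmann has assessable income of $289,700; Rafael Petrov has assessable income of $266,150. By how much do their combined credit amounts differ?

$1,884

Sofia ($289,700): Low-Income Housing Credit: 8% of the $23,900 excess over $265,800 is $1,912; credit = $2,450 − $1,912 = $538. Education Credit: 2% of the $276,600 excess over $13,100 is $5,532 ≥ base, so the credit is $0. total $538 + $0 = $538
Rafael ($266,150): Low-Income Housing Credit: 8% of the $350 excess over $265,800 is $28; credit = $2,450 − $28 = $2,422. Education Credit: 2% of the $253,050 excess over $13,100 is $5,061 ≥ base, so the credit is $0. total $2,422 + $0 = $2,422
Difference: |$538 − $2,422| = $1,884.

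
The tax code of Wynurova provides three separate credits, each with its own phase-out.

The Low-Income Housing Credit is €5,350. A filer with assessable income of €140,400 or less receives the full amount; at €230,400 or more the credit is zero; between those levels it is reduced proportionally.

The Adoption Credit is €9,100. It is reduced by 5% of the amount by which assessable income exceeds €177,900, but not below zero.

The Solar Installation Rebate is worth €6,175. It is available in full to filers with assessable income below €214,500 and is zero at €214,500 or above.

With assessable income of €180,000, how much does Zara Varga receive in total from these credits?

Low-Income Housing Credit: €180,000 is €39,600 into a €90,000 phase-out range, leaving 50,400/90,000 of the credit: €5,350 × 50,400/90,000 = €2,996.
Adoption Credit: 5% of the €2,100 excess over €177,900 is €105; credit = €9,100 − €105 = €8,995.
Solar Installation Rebate: €180,000 is below the €214,500 cutoff, so the full €6,175 applies.
Total: €2,996 + €8,995 + €6,175 = €18,166.

€18,166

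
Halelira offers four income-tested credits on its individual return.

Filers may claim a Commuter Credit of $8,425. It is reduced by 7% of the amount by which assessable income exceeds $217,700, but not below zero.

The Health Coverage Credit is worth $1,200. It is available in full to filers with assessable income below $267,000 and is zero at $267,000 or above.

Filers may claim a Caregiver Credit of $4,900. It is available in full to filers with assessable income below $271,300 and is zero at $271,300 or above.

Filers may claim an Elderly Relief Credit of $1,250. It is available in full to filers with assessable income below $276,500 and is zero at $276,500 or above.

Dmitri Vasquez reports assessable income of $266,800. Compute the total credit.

$12,338

Commuter Credit: 7% of the $49,100 excess over $217,700 is $3,437; credit = $8,425 − $3,437 = $4,988.
Health Coverage Credit: $266,800 is below the $267,000 cutoff, so the full $1,200 applies.
Caregiver Credit: $266,800 is below the $271,300 cutoff, so the full $4,900 applies.
Elderly Relief Credit: $266,800 is below the $276,500 cutoff, so the full $1,250 applies.
Total: $4,988 + $1,200 + $4,900 + $1,250 = $12,338.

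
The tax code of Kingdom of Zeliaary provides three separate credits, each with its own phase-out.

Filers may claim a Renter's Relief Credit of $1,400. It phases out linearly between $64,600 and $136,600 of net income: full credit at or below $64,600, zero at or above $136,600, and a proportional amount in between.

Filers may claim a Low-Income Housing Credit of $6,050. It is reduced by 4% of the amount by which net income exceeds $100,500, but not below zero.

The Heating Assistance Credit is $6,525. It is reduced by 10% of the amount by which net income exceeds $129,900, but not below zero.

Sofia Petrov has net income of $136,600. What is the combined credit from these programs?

$10,461

Renter's Relief Credit: $136,600 is at or above $136,600, so the credit is $0.
Low-Income Housing Credit: 4% of the $36,100 excess over $100,500 is $1,444; credit = $6,050 − $1,444 = $4,606.
Heating Assistance Credit: 10% of the $6,700 excess over $129,900 is $670; credit = $6,525 − $670 = $5,855.
Total: $0 + $4,606 + $5,855 = $10,461.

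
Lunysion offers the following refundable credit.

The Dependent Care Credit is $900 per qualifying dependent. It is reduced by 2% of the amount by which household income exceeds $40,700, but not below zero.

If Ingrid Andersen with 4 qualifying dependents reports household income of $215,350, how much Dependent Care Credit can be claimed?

$107

Dependent Care Credit: base = 4 × $900 = $3,600. 2% of the $174,650 excess over $40,700 is $3,493; credit = $3,600 − $3,493 = $107.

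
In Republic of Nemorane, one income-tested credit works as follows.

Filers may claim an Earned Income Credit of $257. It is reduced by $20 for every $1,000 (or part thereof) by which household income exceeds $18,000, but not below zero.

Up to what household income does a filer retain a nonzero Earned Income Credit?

After 12 increments the reduction is 12 × $20 = $240, leaving $17; one more increment wipes it out. Increment 12 ends at excess 12 × $1,000 = $12,000, so the highest qualifying income is $18,000 + $12,000 = $30,000.

$30,000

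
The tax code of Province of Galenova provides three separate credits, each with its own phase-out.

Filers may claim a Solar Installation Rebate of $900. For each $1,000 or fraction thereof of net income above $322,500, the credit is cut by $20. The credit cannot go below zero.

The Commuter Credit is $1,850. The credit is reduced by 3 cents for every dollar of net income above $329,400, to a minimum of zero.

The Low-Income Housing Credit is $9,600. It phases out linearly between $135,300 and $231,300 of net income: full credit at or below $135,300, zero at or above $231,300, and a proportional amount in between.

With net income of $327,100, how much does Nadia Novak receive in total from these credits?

$2,650

Solar Installation Rebate: income exceeds $322,500 by $4,600, which is 5 full-or-partial $1,000 increments; reduction = 5 × $20 = $100, leaving $800.
Commuter Credit: $327,100 is at or below the $329,400 threshold, so the full $1,850 applies.
Low-Income Housing Credit: $327,100 is at or above $231,300, so the credit is $0.
Total: $800 + $1,850 + $0 = $2,650.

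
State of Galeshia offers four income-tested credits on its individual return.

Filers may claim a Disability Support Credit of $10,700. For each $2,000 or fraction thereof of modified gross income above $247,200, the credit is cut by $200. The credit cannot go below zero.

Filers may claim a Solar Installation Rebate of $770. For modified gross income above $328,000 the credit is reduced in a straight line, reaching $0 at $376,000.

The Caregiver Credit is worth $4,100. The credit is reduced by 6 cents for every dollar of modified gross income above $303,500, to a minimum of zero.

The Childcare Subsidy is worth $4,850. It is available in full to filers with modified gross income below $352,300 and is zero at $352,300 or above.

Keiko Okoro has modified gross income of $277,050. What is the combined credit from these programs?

$17,420

Disability Support Credit: income exceeds $247,200 by $29,850, which is 15 full-or-partial $2,000 increments; reduction = 15 × $200 = $3,000, leaving $7,700.
Solar Installation Rebate: $277,050 is at or below the $328,000 threshold, so the full $770 applies.
Caregiver Credit: $277,050 is at or below the $303,500 threshold, so the full $4,100 applies.
Childcare Subsidy: $277,050 is below the $352,300 cutoff, so the full $4,850 applies.
Total: $7,700 + $770 + $4,100 + $4,850 = $17,420.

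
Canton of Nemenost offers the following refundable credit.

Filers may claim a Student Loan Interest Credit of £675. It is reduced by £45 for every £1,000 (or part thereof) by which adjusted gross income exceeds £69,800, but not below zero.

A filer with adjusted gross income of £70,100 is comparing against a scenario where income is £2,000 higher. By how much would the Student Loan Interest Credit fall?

At £70,100 — income exceeds £69,800 by £300, which is 1 full-or-partial £1,000 increment; reduction = 1 × £45 = £45, leaving £630.
At £72,100 — income exceeds £69,800 by £2,300, which is 3 full-or-partial £1,000 increments; reduction = 3 × £45 = £135, leaving £540.
Lost: £630 − £540 = £90.

£90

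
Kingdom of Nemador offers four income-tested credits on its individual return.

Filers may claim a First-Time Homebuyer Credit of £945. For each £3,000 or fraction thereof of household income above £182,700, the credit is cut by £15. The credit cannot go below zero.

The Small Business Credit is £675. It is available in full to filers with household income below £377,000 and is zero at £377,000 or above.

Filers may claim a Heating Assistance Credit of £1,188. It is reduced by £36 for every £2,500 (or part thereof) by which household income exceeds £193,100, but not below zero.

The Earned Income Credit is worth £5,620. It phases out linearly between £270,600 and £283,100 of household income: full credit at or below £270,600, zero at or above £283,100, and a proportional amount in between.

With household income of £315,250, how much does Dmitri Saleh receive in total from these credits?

First-Time Homebuyer Credit: income exceeds £182,700 by £132,550, which is 45 full-or-partial £3,000 increments; reduction = 45 × £15 = £675, leaving £270.
Small Business Credit: £315,250 is below the £377,000 cutoff, so the full £675 applies.
Heating Assistance Credit: income exceeds £193,100 by £122,150 → 49 increments × £36 = £1,764 ≥ base, so the credit is £0.
Earned Income Credit: £315,250 is at or above £283,100, so the credit is £0.
Total: £270 + £675 + £0 + £0 = £945.

£945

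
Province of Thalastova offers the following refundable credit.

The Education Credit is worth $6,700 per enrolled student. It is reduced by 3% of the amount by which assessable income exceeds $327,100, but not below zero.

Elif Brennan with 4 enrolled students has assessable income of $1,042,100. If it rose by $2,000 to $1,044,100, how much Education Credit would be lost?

At $1,042,100 — base = 4 × $6,700 = $26,800. 3% of the $715,000 excess over $327,100 is $21,450; credit = $26,800 − $21,450 = $5,350.
At $1,044,100 — base = 4 × $6,700 = $26,800. 3% of the $717,000 excess over $327,100 is $21,510; credit = $26,800 − $21,510 = $5,290.
Lost: $5,350 − $5,290 = $60.

$60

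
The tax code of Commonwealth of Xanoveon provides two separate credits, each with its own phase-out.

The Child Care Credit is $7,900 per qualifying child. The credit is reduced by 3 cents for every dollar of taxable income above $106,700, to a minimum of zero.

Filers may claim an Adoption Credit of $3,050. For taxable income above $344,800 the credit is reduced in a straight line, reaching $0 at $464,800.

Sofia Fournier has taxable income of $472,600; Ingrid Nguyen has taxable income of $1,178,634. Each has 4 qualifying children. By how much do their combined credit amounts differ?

Sofia ($472,600): Child Care Credit: base = 4 × $7,900 = $31,600. 3% of the $365,900 excess over $106,700 is $10,977; credit = $31,600 − $10,977 = $20,623. Adoption Credit: $472,600 is at or above $464,800, so the credit is $0. total $20,623 + $0 = $20,623
Ingrid ($1,178,634): Child Care Credit: base = 4 × $7,900 = $31,600. 3% of the $1,071,934 excess over $106,700 is $32,158.02 ≥ base, so the credit is $0. Adoption Credit: $1,178,634 is at or above $464,800, so the credit is $0. total $0 + $0 = $0
Difference: |$20,623 − $0| = $20,623.

$20,623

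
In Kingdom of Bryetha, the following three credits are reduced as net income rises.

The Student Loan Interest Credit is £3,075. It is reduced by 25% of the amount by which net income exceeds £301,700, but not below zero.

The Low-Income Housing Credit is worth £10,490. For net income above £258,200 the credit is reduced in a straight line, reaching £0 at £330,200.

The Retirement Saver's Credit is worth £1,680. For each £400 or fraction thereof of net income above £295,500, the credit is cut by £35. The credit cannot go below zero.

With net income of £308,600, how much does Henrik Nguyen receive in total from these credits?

Student Loan Interest Credit: 25% of the £6,900 excess over £301,700 is £1,725; credit = £3,075 − £1,725 = £1,350.
Low-Income Housing Credit: £308,600 is £50,400 into a £72,000 phase-out range, leaving 21,600/72,000 of the credit: £10,490 × 21,600/72,000 = £3,147.
Retirement Saver's Credit: income exceeds £295,500 by £13,100, which is 33 full-or-partial £400 increments; reduction = 33 × £35 = £1,155, leaving £525.
Total: £1,350 + £3,147 + £525 = £5,022.

£5,022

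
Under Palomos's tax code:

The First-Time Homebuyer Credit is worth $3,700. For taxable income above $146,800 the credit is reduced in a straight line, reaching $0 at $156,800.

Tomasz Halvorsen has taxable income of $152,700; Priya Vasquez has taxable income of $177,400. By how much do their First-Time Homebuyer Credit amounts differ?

Tomasz ($152,700): First-Time Homebuyer Credit: $152,700 is $5,900 into a $10,000 phase-out range, leaving 4,100/10,000 of the credit: $3,700 × 4,100/10,000 = $1,517.
Priya ($177,400): First-Time Homebuyer Credit: $177,400 is at or above $156,800, so the credit is $0.
Difference: |$1,517 − $0| = $1,517.

$1,517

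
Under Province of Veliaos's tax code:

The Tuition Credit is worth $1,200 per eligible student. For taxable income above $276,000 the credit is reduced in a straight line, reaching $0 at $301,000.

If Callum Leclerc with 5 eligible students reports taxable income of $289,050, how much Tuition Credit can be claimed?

Tuition Credit: base = 5 × $1,200 = $6,000. $289,050 is $13,050 into a $25,000 phase-out range, leaving 11,950/25,000 of the credit: $6,000 × 11,950/25,000 = $2,868.

$2,868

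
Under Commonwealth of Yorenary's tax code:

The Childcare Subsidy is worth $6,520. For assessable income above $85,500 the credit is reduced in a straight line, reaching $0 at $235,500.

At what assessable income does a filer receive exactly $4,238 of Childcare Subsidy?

$4,238 is 4,238/6,520 of the full $6,520, so 2,282/6,520 of the $150,000 range has been used: income = $85,500 + $150,000 × 2,282/6,520 = $138,000.

$138,000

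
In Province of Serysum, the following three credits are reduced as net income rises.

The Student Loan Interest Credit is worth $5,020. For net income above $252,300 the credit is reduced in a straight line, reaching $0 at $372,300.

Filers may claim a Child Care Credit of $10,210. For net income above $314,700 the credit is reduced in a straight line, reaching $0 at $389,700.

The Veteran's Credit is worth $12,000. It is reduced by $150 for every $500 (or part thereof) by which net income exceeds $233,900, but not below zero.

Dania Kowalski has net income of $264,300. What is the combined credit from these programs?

$17,578

Student Loan Interest Credit: $264,300 is $12,000 into a $120,000 phase-out range, leaving 108,000/120,000 of the credit: $5,020 × 108,000/120,000 = $4,518.
Child Care Credit: $264,300 is at or below the $314,700 threshold, so the full $10,210 applies.
Veteran's Credit: income exceeds $233,900 by $30,400, which is 61 full-or-partial $500 increments; reduction = 61 × $150 = $9,150, leaving $2,850.
Total: $4,518 + $10,210 + $2,850 = $17,578.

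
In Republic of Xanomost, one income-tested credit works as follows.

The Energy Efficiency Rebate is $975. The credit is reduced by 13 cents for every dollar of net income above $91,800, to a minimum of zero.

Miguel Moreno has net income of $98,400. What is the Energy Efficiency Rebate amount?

$117

Energy Efficiency Rebate: 13% of the $6,600 excess over $91,800 is $858; credit = $975 − $858 = $117.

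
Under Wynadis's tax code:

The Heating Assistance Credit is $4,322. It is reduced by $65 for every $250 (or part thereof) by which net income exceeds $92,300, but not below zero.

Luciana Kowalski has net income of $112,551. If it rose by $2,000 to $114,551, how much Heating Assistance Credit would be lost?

$0

At $112,551 — income exceeds $92,300 by $20,251 → 82 increments × $65 = $5,330 ≥ base, so the credit is $0.
At $114,551 — income exceeds $92,300 by $22,251 → 90 increments × $65 = $5,850 ≥ base, so the credit is $0.
Lost: $0 − $0 = $0.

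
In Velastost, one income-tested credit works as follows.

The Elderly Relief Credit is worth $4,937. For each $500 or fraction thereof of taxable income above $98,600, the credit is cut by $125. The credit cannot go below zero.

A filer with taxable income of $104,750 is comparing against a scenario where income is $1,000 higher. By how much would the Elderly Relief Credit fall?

At $104,750 — income exceeds $98,600 by $6,150, which is 13 full-or-partial $500 increments; reduction = 13 × $125 = $1,625, leaving $3,312.
At $105,750 — income exceeds $98,600 by $7,150, which is 15 full-or-partial $500 increments; reduction = 15 × $125 = $1,875, leaving $3,062.
Lost: $3,312 − $3,062 = $250.

$250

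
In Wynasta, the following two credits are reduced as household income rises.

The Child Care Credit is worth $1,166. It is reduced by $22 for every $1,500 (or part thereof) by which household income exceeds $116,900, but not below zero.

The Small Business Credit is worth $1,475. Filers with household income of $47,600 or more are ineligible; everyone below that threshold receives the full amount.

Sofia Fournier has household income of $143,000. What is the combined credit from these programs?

Child Care Credit: income exceeds $116,900 by $26,100, which is 18 full-or-partial $1,500 increments; reduction = 18 × $22 = $396, leaving $770.
Small Business Credit: $143,000 meets or exceeds the $47,600 cutoff, so the credit is $0.
Total: $770 + $0 = $770.

$770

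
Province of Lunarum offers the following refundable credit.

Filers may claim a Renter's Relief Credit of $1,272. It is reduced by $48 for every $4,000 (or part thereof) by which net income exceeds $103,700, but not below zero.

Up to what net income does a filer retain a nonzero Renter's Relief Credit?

$207,700

After 26 increments the reduction is 26 × $48 = $1,248, leaving $24; one more increment wipes it out. Increment 26 ends at excess 26 × $4,000 = $104,000, so the highest qualifying income is $103,700 + $104,000 = $207,700.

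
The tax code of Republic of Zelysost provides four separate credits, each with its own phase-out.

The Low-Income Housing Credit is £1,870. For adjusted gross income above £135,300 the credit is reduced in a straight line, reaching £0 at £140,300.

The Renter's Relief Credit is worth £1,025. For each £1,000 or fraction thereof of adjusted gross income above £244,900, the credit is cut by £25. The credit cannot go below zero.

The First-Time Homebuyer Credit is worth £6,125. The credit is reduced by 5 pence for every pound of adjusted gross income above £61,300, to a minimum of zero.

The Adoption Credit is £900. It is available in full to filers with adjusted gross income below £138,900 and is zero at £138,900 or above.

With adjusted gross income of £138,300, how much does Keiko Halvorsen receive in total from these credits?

£4,948

Low-Income Housing Credit: £138,300 is £3,000 into a £5,000 phase-out range, leaving 2,000/5,000 of the credit: £1,870 × 2,000/5,000 = £748.
Renter's Relief Credit: £138,300 is at or below the £244,900 threshold, so the full £1,025 applies.
First-Time Homebuyer Credit: 5% of the £77,000 excess over £61,300 is £3,850; credit = £6,125 − £3,850 = £2,275.
Adoption Credit: £138,300 is below the £138,900 cutoff, so the full £900 applies.
Total: £748 + £1,025 + £2,275 + £900 = £4,948.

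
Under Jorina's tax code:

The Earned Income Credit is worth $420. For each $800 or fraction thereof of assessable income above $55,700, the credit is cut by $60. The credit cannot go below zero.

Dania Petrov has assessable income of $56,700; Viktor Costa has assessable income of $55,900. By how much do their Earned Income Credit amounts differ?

Dania ($56,700): Earned Income Credit: income exceeds $55,700 by $1,000, which is 2 full-or-partial $800 increments; reduction = 2 × $60 = $120, leaving $300.
Viktor ($55,900): Earned Income Credit: income exceeds $55,700 by $200, which is 1 full-or-partial $800 increment; reduction = 1 × $60 = $60, leaving $360.
Difference: |$300 − $360| = $60.

$60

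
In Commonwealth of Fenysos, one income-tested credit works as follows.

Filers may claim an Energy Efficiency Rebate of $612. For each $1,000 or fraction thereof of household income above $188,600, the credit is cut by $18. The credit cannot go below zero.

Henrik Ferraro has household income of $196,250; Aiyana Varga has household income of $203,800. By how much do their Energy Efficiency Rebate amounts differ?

Henrik ($196,250): Energy Efficiency Rebate: income exceeds $188,600 by $7,650, which is 8 full-or-partial $1,000 increments; reduction = 8 × $18 = $144, leaving $468.
Aiyana ($203,800): Energy Efficiency Rebate: income exceeds $188,600 by $15,200, which is 16 full-or-partial $1,000 increments; reduction = 16 × $18 = $288, leaving $324.
Difference: |$468 − $324| = $144.

$144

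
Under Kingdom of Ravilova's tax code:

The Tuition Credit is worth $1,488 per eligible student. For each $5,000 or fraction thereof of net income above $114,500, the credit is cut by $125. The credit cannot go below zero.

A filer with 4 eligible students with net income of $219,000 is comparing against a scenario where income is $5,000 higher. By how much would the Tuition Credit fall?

$125

At $219,000 — base = 4 × $1,488 = $5,952. income exceeds $114,500 by $104,500, which is 21 full-or-partial $5,000 increments; reduction = 21 × $125 = $2,625, leaving $3,327.
At $224,000 — base = 4 × $1,488 = $5,952. income exceeds $114,500 by $109,500, which is 22 full-or-partial $5,000 increments; reduction = 22 × $125 = $2,750, leaving $3,202.
Lost: $3,327 − $3,202 = $125.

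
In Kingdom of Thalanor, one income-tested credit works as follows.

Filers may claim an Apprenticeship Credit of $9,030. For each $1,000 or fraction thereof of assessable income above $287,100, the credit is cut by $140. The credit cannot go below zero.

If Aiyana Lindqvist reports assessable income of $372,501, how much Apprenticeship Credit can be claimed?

$0

Apprenticeship Credit: income exceeds $287,100 by $85,401 → 86 increments × $140 = $12,040 ≥ base, so the credit is $0.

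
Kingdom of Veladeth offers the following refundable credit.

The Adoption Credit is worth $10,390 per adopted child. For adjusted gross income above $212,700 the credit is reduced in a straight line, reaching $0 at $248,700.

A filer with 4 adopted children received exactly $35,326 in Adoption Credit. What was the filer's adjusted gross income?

Full credit = 4 × $10,390 = $41,560.
$35,326 is 35,326/41,560 of the full $41,560, so 6,234/41,560 of the $36,000 range has been used: income = $212,700 + $36,000 × 6,234/41,560 = $218,100.

$218,100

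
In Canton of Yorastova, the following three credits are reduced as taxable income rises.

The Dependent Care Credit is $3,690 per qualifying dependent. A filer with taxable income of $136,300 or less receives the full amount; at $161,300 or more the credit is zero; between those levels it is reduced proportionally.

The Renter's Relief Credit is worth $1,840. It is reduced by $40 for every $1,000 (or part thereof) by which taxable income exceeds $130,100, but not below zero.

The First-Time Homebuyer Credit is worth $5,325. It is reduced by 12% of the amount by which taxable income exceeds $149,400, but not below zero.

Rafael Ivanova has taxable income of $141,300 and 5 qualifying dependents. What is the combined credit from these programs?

$21,445

Dependent Care Credit: base = 5 × $3,690 = $18,450. $141,300 is $5,000 into a $25,000 phase-out range, leaving 20,000/25,000 of the credit: $18,450 × 20,000/25,000 = $14,760.
Renter's Relief Credit: income exceeds $130,100 by $11,200, which is 12 full-or-partial $1,000 increments; reduction = 12 × $40 = $480, leaving $1,360.
First-Time Homebuyer Credit: $141,300 is at or below the $149,400 threshold, so the full $5,325 applies.
Total: $14,760 + $1,360 + $5,325 = $21,445.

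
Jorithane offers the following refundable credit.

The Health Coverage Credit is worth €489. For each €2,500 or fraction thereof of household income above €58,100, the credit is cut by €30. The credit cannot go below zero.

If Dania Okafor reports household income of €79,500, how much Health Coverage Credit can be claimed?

Health Coverage Credit: income exceeds €58,100 by €21,400, which is 9 full-or-partial €2,500 increments; reduction = 9 × €30 = €270, leaving €219.

€219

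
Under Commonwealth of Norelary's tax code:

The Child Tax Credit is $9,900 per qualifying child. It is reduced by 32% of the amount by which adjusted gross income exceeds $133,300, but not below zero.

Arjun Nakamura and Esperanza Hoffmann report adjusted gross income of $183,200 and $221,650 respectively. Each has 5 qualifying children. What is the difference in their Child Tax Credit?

Arjun ($183,200): Child Tax Credit: base = 5 × $9,900 = $49,500. 32% of the $49,900 excess over $133,300 is $15,968; credit = $49,500 − $15,968 = $33,532.
Esperanza ($221,650): Child Tax Credit: base = 5 × $9,900 = $49,500. 32% of the $88,350 excess over $133,300 is $28,272; credit = $49,500 − $28,272 = $21,228.
Difference: |$33,532 − $21,228| = $12,304.

$12,304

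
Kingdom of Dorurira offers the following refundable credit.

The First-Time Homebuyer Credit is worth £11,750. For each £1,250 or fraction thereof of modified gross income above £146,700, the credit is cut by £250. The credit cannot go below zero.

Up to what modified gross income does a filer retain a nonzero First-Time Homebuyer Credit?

After 46 increments the reduction is 46 × £250 = £11,500, leaving £250; one more increment wipes it out. Increment 46 ends at excess 46 × £1,250 = £57,500, so the highest qualifying income is £146,700 + £57,500 = £204,200.

£204,200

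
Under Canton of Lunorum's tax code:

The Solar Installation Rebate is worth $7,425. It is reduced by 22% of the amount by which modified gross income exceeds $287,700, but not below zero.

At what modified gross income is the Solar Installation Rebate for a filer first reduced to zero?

$321,450

The credit falls by 22% of each dollar above $287,700, so it reaches zero when the excess is $7,425 / 22% = $33,750: income = $287,700 + $33,750 = $321,450.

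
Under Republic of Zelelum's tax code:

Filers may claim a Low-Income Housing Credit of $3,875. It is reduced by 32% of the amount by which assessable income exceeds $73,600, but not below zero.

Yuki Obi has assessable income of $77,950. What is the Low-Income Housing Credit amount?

$2,483

Low-Income Housing Credit: 32% of the $4,350 excess over $73,600 is $1,392; credit = $3,875 − $1,392 = $2,483.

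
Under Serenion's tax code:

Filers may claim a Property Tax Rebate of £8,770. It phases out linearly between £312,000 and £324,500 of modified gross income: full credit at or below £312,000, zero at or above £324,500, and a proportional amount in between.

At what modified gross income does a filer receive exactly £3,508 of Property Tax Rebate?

£319,500

£3,508 is 3,508/8,770 of the full £8,770, so 5,262/8,770 of the £12,500 range has been used: income = £312,000 + £12,500 × 5,262/8,770 = £319,500.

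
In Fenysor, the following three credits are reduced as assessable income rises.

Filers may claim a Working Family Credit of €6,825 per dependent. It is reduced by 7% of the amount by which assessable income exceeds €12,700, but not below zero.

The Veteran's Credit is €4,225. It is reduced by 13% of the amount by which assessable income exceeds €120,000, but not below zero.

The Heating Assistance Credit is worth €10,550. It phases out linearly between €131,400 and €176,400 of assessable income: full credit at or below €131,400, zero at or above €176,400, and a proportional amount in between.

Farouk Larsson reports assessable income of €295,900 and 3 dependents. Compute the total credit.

€651

Working Family Credit: base = 3 × €6,825 = €20,475. 7% of the €283,200 excess over €12,700 is €19,824; credit = €20,475 − €19,824 = €651.
Veteran's Credit: 13% of the €175,900 excess over €120,000 is €22,867 ≥ base, so the credit is €0.
Heating Assistance Credit: €295,900 is at or above €176,400, so the credit is €0.
Total: €651 + €0 + €0 = €651.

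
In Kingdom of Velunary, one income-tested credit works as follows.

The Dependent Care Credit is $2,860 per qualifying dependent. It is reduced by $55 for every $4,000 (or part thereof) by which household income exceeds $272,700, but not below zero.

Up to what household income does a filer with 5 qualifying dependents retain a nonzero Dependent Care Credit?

$1,308,700

Full credit = 5 × $2,860 = $14,300.
After 259 increments the reduction is 259 × $55 = $14,245, leaving $55; one more increment wipes it out. Increment 259 ends at excess 259 × $4,000 = $1,036,000, so the highest qualifying income is $272,700 + $1,036,000 = $1,308,700.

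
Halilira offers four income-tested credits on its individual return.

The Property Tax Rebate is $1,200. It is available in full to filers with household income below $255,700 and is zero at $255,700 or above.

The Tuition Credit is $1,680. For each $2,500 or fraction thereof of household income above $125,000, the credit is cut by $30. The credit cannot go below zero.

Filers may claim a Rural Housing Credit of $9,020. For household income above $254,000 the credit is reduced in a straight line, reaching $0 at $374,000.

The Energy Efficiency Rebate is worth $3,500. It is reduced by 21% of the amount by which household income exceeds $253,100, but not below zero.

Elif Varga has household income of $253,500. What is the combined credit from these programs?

$13,756

Property Tax Rebate: $253,500 is below the $255,700 cutoff, so the full $1,200 applies.
Tuition Credit: income exceeds $125,000 by $128,500, which is 52 full-or-partial $2,500 increments; reduction = 52 × $30 = $1,560, leaving $120.
Rural Housing Credit: $253,500 is at or below the $254,000 threshold, so the full $9,020 applies.
Energy Efficiency Rebate: 21% of the $400 excess over $253,100 is $84; credit = $3,500 − $84 = $3,416.
Total: $1,200 + $120 + $9,020 + $3,416 = $13,756.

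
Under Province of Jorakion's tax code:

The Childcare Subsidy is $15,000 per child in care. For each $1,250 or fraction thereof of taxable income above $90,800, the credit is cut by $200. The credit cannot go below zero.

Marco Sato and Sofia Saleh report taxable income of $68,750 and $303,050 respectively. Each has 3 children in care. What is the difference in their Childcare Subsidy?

$34,000

Marco ($68,750): Childcare Subsidy: base = 3 × $15,000 = $45,000. $68,750 is at or below the $90,800 threshold, so the full $45,000 applies.
Sofia ($303,050): Childcare Subsidy: base = 3 × $15,000 = $45,000. income exceeds $90,800 by $212,250, which is 170 full-or-partial $1,250 increments; reduction = 170 × $200 = $34,000, leaving $11,000.
Difference: |$45,000 − $11,000| = $34,000.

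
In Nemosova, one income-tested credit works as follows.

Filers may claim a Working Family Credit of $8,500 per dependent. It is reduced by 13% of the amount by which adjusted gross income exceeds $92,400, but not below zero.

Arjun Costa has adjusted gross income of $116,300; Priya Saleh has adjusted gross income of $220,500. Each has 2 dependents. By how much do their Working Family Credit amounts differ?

Arjun ($116,300): Working Family Credit: base = 2 × $8,500 = $17,000. 13% of the $23,900 excess over $92,400 is $3,107; credit = $17,000 − $3,107 = $13,893.
Priya ($220,500): Working Family Credit: base = 2 × $8,500 = $17,000. 13% of the $128,100 excess over $92,400 is $16,653; credit = $17,000 − $16,653 = $347.
Difference: |$13,893 − $347| = $13,546.

$13,546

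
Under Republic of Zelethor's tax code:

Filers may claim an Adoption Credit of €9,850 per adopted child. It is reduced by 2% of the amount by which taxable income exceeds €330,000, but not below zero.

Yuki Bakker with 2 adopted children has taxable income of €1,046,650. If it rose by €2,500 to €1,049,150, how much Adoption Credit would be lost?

At €1,046,650 — base = 2 × €9,850 = €19,700. 2% of the €716,650 excess over €330,000 is €14,333; credit = €19,700 − €14,333 = €5,367.
At €1,049,150 — base = 2 × €9,850 = €19,700. 2% of the €719,150 excess over €330,000 is €14,383; credit = €19,700 − €14,383 = €5,317.
Lost: €5,367 − €5,317 = €50.

€50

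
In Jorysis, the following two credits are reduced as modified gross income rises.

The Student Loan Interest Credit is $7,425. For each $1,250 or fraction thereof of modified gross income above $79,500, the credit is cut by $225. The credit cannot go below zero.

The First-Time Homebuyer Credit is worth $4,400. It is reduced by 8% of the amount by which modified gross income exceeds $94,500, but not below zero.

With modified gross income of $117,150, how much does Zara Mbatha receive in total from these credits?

Student Loan Interest Credit: income exceeds $79,500 by $37,650, which is 31 full-or-partial $1,250 increments; reduction = 31 × $225 = $6,975, leaving $450.
First-Time Homebuyer Credit: 8% of the $22,650 excess over $94,500 is $1,812; credit = $4,400 − $1,812 = $2,588.
Total: $450 + $2,588 = $3,038.

$3,038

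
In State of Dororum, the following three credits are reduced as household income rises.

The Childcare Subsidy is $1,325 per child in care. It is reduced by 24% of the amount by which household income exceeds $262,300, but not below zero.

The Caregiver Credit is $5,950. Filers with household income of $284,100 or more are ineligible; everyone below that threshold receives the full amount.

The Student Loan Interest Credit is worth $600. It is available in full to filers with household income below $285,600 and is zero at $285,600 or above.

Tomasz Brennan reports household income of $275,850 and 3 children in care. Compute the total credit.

$7,273

Childcare Subsidy: base = 3 × $1,325 = $3,975. 24% of the $13,550 excess over $262,300 is $3,252; credit = $3,975 − $3,252 = $723.
Caregiver Credit: $275,850 is below the $284,100 cutoff, so the full $5,950 applies.
Student Loan Interest Credit: $275,850 is below the $285,600 cutoff, so the full $600 applies.
Total: $723 + $5,950 + $600 = $7,273.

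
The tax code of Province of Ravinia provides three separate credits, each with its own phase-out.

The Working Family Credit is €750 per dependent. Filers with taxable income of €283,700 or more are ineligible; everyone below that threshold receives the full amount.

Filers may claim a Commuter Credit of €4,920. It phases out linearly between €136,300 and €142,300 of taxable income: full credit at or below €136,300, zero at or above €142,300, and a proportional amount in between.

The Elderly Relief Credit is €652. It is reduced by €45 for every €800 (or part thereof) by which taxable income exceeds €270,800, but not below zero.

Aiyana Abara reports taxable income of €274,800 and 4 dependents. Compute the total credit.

€3,427

Working Family Credit: base = 4 × €750 = €3,000. €274,800 is below the €283,700 cutoff, so the full €3,000 applies.
Commuter Credit: €274,800 is at or above €142,300, so the credit is €0.
Elderly Relief Credit: income exceeds €270,800 by €4,000, which is 5 full-or-partial €800 increments; reduction = 5 × €45 = €225, leaving €427.
Total: €3,000 + €0 + €427 = €3,427.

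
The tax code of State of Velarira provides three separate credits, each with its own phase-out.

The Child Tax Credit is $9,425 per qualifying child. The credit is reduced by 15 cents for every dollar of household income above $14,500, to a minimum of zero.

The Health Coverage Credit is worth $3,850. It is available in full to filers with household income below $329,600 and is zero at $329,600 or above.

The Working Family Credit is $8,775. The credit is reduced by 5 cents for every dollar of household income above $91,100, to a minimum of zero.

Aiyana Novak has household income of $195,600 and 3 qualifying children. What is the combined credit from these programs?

Child Tax Credit: base = 3 × $9,425 = $28,275. 15% of the $181,100 excess over $14,500 is $27,165; credit = $28,275 − $27,165 = $1,110.
Health Coverage Credit: $195,600 is below the $329,600 cutoff, so the full $3,850 applies.
Working Family Credit: 5% of the $104,500 excess over $91,100 is $5,225; credit = $8,775 − $5,225 = $3,550.
Total: $1,110 + $3,850 + $3,550 = $8,510.

$8,510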